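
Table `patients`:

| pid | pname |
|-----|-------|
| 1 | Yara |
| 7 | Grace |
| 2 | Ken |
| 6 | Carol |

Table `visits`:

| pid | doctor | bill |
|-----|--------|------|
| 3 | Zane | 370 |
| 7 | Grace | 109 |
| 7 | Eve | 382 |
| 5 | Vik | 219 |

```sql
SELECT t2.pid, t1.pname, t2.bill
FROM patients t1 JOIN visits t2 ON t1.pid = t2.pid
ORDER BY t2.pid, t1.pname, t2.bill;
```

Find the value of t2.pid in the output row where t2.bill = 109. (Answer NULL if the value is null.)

INNER JOIN keeps only pairs where the ON condition holds.
Matching on t1.pid = t2.pid.
Matched pairs: 2.

7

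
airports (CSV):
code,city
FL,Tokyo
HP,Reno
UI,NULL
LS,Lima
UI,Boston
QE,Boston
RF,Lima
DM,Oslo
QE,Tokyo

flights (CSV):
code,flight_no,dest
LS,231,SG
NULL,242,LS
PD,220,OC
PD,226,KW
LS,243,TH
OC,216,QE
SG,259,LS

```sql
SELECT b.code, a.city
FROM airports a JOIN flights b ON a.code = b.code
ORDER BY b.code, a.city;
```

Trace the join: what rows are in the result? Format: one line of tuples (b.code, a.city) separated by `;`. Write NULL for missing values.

INNER JOIN keeps only pairs where the ON condition holds.
Matching on a.code = b.code. A NULL in a compared column never satisfies the condition.
- a row (code=FL): no match → dropped.
- a row (code=HP): no match → dropped.
- a row (code=UI): no match → dropped.
- a row (code=LS): matches 2 b row(s) → 2 output row(s).
- a row (code=UI): no match → dropped.
- a row (code=QE): no match → dropped.
- a row (code=RF): no match → dropped.
- a row (code=DM): no match → dropped.
- a row (code=QE): no match → dropped.
After projecting and ordering:
b.code | a.city
LS | Lima
LS | Lima

(LS, Lima); (LS, Lima)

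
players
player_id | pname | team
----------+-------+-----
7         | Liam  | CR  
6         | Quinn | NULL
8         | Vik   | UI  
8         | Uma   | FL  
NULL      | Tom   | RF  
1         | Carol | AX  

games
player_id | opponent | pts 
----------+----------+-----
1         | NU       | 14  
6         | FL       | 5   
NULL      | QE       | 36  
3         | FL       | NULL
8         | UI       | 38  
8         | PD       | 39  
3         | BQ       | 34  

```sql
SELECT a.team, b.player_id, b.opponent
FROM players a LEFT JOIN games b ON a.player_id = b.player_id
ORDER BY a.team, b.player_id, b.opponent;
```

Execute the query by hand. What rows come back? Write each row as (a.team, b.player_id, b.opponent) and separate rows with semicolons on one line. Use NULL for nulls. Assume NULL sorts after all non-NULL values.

(AX, 1, NU); (CR, NULL, NULL); (FL, 8, PD); (FL, 8, UI); (RF, NULL, NULL); (UI, 8, PD); (UI, 8, UI); (NULL, 6, FL)

LEFT JOIN keeps every row from `players`; unmatched rows get NULL for `games`'s columns.
Matching on a.player_id = b.player_id. A NULL in a compared column never satisfies the condition.
- a row (player_id=7): no match → kept, b columns NULL.
- a row (player_id=6): matches 1 b row(s) → 1 output row(s).
- a row (player_id=8): matches 2 b row(s) → 2 output row(s).
- a row (player_id=8): matches 2 b row(s) → 2 output row(s).
- a row (player_id=NULL): no match → kept, b columns NULL.
- a row (player_id=1): matches 1 b row(s) → 1 output row(s).
After projecting and ordering:
a.team | b.player_id | b.opponent
AX | 1 | NU
CR | NULL | NULL
FL | 8 | PD
FL | 8 | UI
RF | NULL | NULL
UI | 8 | PD
UI | 8 | UI
NULL | 6 | FL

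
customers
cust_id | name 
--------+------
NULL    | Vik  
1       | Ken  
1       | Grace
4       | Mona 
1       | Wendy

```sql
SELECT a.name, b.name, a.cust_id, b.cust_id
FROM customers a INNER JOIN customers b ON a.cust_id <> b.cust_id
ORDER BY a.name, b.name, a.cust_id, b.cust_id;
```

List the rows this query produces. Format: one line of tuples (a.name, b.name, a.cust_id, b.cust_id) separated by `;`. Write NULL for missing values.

INNER JOIN keeps only pairs where the ON condition holds.
Matching on a.cust_id <> b.cust_id. A NULL in a compared column never satisfies the condition.
- a row (cust_id=NULL): no match → dropped.
- a row (cust_id=1): matches 1 b row(s) → 1 output row(s).
- a row (cust_id=1): matches 1 b row(s) → 1 output row(s).
- a row (cust_id=4): matches 3 b row(s) → 3 output row(s).
- a row (cust_id=1): matches 1 b row(s) → 1 output row(s).
After projecting and ordering:
a.name | b.name | a.cust_id | b.cust_id
Grace | Mona | 1 | 4
Ken | Mona | 1 | 4
Mona | Grace | 4 | 1
Mona | Ken | 4 | 1
Mona | Wendy | 4 | 1
Wendy | Mona | 1 | 4

(Grace, Mona, 1, 4); (Ken, Mona, 1, 4); (Mona, Grace, 4, 1); (Mona, Ken, 4, 1); (Mona, Wendy, 4, 1); (Wendy, Mona, 1, 4)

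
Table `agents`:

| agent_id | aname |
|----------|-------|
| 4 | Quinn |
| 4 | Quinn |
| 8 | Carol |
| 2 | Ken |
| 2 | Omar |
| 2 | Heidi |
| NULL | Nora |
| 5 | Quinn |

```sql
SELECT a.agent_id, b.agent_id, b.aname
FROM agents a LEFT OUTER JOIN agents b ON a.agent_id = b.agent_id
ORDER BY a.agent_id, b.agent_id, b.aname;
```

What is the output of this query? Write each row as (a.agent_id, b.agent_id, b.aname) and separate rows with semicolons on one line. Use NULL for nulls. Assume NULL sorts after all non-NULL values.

LEFT JOIN keeps every row from `agents a`; unmatched rows get NULL for `agents b`'s columns.
Matching on a.agent_id = b.agent_id. A NULL in a compared column never satisfies the condition.
- agent_id=4: 2 matching b row(s), so 2 row(s) emitted.
- agent_id=4: 2 matching b row(s), so 2 row(s) emitted.
- agent_id=8: 1 matching b row(s), so 1 row(s) emitted.
- agent_id=2: 3 matching b row(s), so 3 row(s) emitted.
- agent_id=2: 3 matching b row(s), so 3 row(s) emitted.
- agent_id=2: 3 matching b row(s), so 3 row(s) emitted.
- agent_id=NULL: no b row matches, row kept with b columns NULL.
- agent_id=5: 1 matching b row(s), so 1 row(s) emitted.

(2, 2, Heidi); (2, 2, Heidi); (2, 2, Heidi); (2, 2, Ken); (2, 2, Ken); (2, 2, Ken); (2, 2, Omar); (2, 2, Omar); (2, 2, Omar); (4, 4, Quinn); (4, 4, Quinn); (4, 4, Quinn); (4, 4, Quinn); (5, 5, Quinn); (8, 8, Carol); (NULL, NULL, NULL)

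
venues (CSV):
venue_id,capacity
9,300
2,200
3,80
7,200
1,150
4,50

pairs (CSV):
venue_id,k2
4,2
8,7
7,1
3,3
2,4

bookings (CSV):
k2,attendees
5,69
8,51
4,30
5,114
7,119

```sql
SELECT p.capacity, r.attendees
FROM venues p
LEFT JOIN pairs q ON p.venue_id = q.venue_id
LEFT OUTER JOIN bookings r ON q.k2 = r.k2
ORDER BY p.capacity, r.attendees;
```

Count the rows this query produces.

6

Step 1 — p LEFT JOIN q on venue_id → 6 row(s).
Then LEFT JOIN `bookings r` on k2: each of those 6 rows is kept; rows whose q.k2 has no match in r get NULL for r's columns.
Result: 6 row(s).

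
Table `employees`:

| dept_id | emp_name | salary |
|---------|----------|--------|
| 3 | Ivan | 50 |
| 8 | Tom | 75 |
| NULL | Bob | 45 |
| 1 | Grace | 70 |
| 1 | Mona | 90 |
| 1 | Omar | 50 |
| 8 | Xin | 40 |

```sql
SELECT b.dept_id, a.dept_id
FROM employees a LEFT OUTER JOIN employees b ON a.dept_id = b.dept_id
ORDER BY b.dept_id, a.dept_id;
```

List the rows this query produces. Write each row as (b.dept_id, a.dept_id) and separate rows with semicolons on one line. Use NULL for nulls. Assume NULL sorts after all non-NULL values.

LEFT JOIN keeps every row from `employees a`; unmatched rows get NULL for `employees b`'s columns.
Matching on a.dept_id = b.dept_id. A NULL in a compared column never satisfies the condition.
Matched pairs: 14; unmatched a rows kept: 1.

(1, 1); (1, 1); (1, 1); (1, 1); (1, 1); (1, 1); (1, 1); (1, 1); (1, 1); (3, 3); (8, 8); (8, 8); (8, 8); (8, 8); (NULL, NULL)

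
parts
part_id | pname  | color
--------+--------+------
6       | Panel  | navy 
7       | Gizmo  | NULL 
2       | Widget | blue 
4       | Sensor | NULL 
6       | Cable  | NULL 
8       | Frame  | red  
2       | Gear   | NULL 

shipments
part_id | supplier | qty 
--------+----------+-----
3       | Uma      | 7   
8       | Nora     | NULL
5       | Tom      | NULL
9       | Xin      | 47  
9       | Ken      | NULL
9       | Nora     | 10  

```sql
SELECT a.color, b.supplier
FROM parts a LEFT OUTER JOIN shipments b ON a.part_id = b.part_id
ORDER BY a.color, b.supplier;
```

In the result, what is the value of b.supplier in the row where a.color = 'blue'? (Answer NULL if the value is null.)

NULL

LEFT JOIN keeps every row from `parts`; unmatched rows get NULL for `shipments`'s columns.
Matching on a.part_id = b.part_id.
Matched pairs: 1; unmatched a rows kept: 6.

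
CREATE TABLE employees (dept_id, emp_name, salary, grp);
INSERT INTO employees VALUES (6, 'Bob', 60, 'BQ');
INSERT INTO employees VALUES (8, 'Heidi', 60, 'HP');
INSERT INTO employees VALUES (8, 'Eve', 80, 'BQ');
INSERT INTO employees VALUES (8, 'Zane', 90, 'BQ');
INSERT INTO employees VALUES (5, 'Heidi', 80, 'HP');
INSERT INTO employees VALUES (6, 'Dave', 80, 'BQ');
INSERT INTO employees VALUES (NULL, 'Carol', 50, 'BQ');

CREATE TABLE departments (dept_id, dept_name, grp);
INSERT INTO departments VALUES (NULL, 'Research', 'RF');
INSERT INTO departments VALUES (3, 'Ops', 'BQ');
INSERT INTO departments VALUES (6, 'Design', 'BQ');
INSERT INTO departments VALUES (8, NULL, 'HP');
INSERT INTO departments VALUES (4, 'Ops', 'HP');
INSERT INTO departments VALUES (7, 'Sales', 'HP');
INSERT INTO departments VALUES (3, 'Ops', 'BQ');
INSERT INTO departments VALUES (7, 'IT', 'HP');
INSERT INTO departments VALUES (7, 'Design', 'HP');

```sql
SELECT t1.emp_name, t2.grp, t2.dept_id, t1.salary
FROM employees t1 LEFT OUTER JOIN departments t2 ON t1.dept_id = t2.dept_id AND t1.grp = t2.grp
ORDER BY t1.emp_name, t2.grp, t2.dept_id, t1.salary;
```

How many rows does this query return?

LEFT JOIN keeps every row from `employees`; unmatched rows get NULL for `departments`'s columns.
Matching on t1.dept_id = t2.dept_id AND t1.grp = t2.grp. A NULL in a compared column never satisfies the condition.
Matched pairs: 3; unmatched t1 rows kept: 4.
Total: 3 matched + 4 padded = 7 rows.

7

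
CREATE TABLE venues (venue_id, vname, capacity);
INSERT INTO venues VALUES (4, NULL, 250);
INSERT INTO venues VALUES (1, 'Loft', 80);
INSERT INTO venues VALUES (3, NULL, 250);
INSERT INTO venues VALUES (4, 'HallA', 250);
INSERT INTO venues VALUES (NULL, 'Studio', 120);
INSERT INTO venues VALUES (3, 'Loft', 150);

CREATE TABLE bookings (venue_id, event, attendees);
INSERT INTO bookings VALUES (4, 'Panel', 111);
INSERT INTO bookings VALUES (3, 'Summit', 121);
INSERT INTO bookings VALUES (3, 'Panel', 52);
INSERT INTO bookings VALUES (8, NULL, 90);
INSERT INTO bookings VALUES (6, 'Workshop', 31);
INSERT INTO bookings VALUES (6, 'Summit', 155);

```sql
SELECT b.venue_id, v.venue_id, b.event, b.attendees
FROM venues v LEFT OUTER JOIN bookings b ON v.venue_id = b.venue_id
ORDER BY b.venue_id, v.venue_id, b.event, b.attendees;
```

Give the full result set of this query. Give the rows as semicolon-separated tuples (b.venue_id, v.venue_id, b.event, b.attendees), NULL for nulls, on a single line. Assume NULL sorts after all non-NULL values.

LEFT JOIN keeps every row from `venues`; unmatched rows get NULL for `bookings`'s columns.
Matching on v.venue_id = b.venue_id. A NULL in a compared column never satisfies the condition.
- v[0] venue_id=4 → 1 match(es) in b → 1 row(s).
- v[1] venue_id=1 → no match; kept with NULLs on the b side.
- v[2] venue_id=3 → 2 match(es) in b → 2 row(s).
- v[3] venue_id=4 → 1 match(es) in b → 1 row(s).
- v[4] venue_id=NULL → no match; kept with NULLs on the b side.
- v[5] venue_id=3 → 2 match(es) in b → 2 row(s).
After projecting and ordering:
b.venue_id | v.venue_id | b.event | b.attendees
3 | 3 | Panel | 52
3 | 3 | Panel | 52
3 | 3 | Summit | 121
3 | 3 | Summit | 121
4 | 4 | Panel | 111
4 | 4 | Panel | 111
NULL | 1 | NULL | NULL
NULL | NULL | NULL | NULL

(3, 3, Panel, 52); (3, 3, Panel, 52); (3, 3, Summit, 121); (3, 3, Summit, 121); (4, 4, Panel, 111); (4, 4, Panel, 111); (NULL, 1, NULL, NULL); (NULL, NULL, NULL, NULL)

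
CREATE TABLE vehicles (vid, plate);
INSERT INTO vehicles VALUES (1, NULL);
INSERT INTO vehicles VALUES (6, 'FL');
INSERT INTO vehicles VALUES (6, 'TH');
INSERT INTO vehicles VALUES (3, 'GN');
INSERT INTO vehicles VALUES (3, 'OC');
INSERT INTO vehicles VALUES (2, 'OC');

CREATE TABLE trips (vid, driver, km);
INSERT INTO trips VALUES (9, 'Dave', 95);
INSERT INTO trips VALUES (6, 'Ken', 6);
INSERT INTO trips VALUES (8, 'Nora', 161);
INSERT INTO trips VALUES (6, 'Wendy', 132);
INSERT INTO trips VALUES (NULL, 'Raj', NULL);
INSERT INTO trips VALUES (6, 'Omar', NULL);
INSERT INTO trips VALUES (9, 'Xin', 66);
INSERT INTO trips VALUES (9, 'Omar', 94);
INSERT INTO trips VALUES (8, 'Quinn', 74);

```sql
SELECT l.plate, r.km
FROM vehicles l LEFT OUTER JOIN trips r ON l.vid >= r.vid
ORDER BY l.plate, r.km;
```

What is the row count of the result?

10

LEFT JOIN keeps every row from `vehicles`; unmatched rows get NULL for `trips`'s columns.
Matching on l.vid >= r.vid. A NULL in a compared column never satisfies the condition.
Matched pairs: 6; unmatched l rows kept: 4.
Total: 6 matched + 4 padded = 10 rows.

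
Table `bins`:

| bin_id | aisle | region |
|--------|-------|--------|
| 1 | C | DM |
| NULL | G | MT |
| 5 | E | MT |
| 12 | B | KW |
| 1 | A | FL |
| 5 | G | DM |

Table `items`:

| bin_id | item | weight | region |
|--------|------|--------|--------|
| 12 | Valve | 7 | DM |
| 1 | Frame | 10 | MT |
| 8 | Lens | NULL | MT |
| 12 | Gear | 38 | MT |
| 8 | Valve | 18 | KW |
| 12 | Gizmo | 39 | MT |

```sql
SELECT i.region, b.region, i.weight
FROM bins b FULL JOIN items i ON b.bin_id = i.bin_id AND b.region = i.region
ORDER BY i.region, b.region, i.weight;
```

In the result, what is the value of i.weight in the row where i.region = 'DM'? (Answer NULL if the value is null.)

FULL OUTER JOIN keeps every row from both sides; unmatched rows get NULL for the other side's columns.
Matching on b.bin_id = i.bin_id AND b.region = i.region. A NULL in a compared column never satisfies the condition.
Matched pairs: 0; unmatched b rows kept: 6; unmatched i rows kept: 6.

7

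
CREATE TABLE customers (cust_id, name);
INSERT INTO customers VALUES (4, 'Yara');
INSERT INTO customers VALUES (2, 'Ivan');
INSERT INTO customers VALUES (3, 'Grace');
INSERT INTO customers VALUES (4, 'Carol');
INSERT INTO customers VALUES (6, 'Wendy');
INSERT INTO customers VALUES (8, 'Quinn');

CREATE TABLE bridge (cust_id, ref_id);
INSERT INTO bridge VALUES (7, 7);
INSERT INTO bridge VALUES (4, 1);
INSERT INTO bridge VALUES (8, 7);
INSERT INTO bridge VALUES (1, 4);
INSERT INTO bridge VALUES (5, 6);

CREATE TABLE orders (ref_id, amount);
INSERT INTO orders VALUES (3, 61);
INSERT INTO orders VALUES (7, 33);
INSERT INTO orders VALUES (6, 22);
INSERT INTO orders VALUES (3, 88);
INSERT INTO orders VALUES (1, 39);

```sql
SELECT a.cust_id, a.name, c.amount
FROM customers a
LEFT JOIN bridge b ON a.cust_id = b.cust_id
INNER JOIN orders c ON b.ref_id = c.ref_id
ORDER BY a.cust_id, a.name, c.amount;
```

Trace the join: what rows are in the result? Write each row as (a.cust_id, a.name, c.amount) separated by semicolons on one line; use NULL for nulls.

(4, Carol, 39); (4, Yara, 39); (8, Quinn, 33)

Joins associate left-to-right: customers LEFT JOIN bridge on cust_id gives 6 intermediate row(s).
Then INNER JOIN `orders c` on ref_id: keep only rows whose b.ref_id appears in c.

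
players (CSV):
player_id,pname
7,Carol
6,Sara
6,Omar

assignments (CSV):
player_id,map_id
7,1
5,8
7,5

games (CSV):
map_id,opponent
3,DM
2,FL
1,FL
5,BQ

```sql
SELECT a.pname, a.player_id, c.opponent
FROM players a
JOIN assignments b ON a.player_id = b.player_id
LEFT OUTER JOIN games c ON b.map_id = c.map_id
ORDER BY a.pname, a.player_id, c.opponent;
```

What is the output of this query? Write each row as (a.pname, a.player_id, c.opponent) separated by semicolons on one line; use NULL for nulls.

(Carol, 7, BQ); (Carol, 7, FL)

Step 1 — a INNER JOIN b on player_id → 2 row(s).
Then LEFT JOIN `games c` on map_id: each of those 2 rows is kept; rows whose b.map_id has no match in c get NULL for c's columns.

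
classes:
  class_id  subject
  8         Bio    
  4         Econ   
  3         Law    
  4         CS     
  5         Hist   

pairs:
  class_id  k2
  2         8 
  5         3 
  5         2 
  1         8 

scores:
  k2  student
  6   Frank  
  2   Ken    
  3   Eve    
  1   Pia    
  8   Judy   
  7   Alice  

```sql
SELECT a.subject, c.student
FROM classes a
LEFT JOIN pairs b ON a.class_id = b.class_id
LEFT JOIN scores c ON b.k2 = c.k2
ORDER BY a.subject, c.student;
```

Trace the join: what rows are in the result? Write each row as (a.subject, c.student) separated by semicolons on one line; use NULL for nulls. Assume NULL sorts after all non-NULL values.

Evaluate left to right. First `classes a LEFT JOIN pairs b` on class_id: 6 row(s).
Then LEFT JOIN `scores c` on k2: each of those 6 rows is kept; rows whose b.k2 has no match in c get NULL for c's columns.

(Bio, NULL); (CS, NULL); (Econ, NULL); (Hist, Eve); (Hist, Ken); (Law, NULL)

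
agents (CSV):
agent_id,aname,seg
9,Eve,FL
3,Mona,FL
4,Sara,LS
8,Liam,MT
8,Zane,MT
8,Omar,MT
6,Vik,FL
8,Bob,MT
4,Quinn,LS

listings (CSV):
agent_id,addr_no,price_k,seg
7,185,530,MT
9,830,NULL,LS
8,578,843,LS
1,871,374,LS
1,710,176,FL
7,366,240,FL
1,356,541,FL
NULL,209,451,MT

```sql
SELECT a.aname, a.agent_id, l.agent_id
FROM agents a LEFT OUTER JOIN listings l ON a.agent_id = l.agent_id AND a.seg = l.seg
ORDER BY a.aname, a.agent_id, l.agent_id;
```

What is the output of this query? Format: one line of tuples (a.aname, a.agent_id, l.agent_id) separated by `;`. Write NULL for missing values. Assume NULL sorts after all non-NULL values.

(Bob, 8, NULL); (Eve, 9, NULL); (Liam, 8, NULL); (Mona, 3, NULL); (Omar, 8, NULL); (Quinn, 4, NULL); (Sara, 4, NULL); (Vik, 6, NULL); (Zane, 8, NULL)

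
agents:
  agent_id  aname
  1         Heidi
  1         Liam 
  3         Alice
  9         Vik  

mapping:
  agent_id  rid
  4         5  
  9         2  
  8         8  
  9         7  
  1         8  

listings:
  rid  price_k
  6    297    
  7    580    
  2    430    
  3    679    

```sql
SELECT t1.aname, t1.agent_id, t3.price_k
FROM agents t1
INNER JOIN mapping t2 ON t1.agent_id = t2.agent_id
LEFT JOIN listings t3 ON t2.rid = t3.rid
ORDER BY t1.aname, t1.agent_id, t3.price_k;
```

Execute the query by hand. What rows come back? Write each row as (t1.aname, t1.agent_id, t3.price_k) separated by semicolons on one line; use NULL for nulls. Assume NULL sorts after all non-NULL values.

(Heidi, 1, NULL); (Liam, 1, NULL); (Vik, 9, 430); (Vik, 9, 580)

Evaluate left to right. First `agents t1 INNER JOIN mapping t2` on agent_id: 4 row(s).
Then LEFT JOIN `listings t3` on rid: each of those 4 rows is kept; rows whose t2.rid has no match in t3 get NULL for t3's columns.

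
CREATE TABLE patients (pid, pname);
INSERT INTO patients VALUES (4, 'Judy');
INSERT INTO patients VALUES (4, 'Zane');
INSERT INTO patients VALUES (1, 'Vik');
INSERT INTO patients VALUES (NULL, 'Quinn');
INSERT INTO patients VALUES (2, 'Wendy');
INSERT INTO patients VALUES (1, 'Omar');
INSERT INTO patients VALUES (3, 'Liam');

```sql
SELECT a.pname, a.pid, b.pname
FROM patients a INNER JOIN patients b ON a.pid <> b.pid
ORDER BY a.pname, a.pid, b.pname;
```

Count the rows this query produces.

INNER JOIN keeps only pairs where the ON condition holds.
Matching on a.pid <> b.pid. A NULL in a compared column never satisfies the condition.
- pid=4: 4 matching b row(s), so 4 row(s) emitted.
- pid=4: 4 matching b row(s), so 4 row(s) emitted.
- pid=1: 4 matching b row(s), so 4 row(s) emitted.
- pid=NULL: no matching b row, dropped.
- pid=2: 5 matching b row(s), so 5 row(s) emitted.
- pid=1: 4 matching b row(s), so 4 row(s) emitted.
- pid=3: 5 matching b row(s), so 5 row(s) emitted.
Total: 26 rows.

26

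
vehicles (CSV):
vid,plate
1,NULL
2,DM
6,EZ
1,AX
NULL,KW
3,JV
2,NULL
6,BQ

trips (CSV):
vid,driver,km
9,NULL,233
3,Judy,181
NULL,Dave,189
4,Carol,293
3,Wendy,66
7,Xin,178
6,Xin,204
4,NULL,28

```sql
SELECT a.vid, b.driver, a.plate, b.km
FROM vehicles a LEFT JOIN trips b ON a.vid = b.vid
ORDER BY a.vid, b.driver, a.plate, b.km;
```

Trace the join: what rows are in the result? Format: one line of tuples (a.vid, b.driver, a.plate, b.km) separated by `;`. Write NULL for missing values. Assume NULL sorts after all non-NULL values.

(1, NULL, AX, NULL); (1, NULL, NULL, NULL); (2, NULL, DM, NULL); (2, NULL, NULL, NULL); (3, Judy, JV, 181); (3, Wendy, JV, 66); (6, Xin, BQ, 204); (6, Xin, EZ, 204); (NULL, NULL, KW, NULL)

LEFT JOIN keeps every row from `vehicles`; unmatched rows get NULL for `trips`'s columns.
Matching on a.vid = b.vid. A NULL in a compared column never satisfies the condition.
- a row (vid=1): no match → kept, b columns NULL.
- a row (vid=2): no match → kept, b columns NULL.
- a row (vid=6): matches 1 b row(s) → 1 output row(s).
- a row (vid=1): no match → kept, b columns NULL.
- a row (vid=NULL): no match → kept, b columns NULL.
- a row (vid=3): matches 2 b row(s) → 2 output row(s).
- a row (vid=2): no match → kept, b columns NULL.
- a row (vid=6): matches 1 b row(s) → 1 output row(s).
After projecting and ordering:
a.vid | b.driver | a.plate | b.km
1 | NULL | AX | NULL
1 | NULL | NULL | NULL
2 | NULL | DM | NULL
2 | NULL | NULL | NULL
3 | Judy | JV | 181
3 | Wendy | JV | 66
6 | Xin | BQ | 204
6 | Xin | EZ | 204
NULL | NULL | KW | NULL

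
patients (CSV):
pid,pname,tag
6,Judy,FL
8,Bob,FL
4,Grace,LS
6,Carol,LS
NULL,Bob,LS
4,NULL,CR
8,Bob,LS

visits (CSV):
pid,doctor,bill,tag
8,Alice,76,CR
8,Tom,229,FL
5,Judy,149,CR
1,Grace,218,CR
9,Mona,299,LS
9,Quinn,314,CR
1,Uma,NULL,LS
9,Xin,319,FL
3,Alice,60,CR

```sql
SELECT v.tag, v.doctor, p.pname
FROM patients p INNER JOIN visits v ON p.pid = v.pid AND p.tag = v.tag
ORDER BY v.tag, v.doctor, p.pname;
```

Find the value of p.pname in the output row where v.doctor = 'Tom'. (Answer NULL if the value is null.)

INNER JOIN keeps only pairs where the ON condition holds.
Matching on p.pid = v.pid AND p.tag = v.tag. A NULL in a compared column never satisfies the condition.
- pid=6, tag=FL: no matching v row, dropped.
- pid=8, tag=FL: 1 matching v row(s), so 1 row(s) emitted.
- pid=4, tag=LS: no matching v row, dropped.
- pid=6, tag=LS: no matching v row, dropped.
- pid=NULL, tag=LS: no matching v row, dropped.
- pid=4, tag=CR: no matching v row, dropped.
- pid=8, tag=LS: no matching v row, dropped.

Bob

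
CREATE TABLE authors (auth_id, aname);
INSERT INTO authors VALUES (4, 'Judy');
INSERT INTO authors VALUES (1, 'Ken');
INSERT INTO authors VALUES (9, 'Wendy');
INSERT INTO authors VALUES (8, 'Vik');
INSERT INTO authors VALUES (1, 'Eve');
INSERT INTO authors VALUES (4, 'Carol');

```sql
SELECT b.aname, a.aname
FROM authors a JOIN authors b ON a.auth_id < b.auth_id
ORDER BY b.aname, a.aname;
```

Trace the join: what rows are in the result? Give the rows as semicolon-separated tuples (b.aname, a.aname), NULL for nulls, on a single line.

(Carol, Eve); (Carol, Ken); (Judy, Eve); (Judy, Ken); (Vik, Carol); (Vik, Eve); (Vik, Judy); (Vik, Ken); (Wendy, Carol); (Wendy, Eve); (Wendy, Judy); (Wendy, Ken); (Wendy, Vik)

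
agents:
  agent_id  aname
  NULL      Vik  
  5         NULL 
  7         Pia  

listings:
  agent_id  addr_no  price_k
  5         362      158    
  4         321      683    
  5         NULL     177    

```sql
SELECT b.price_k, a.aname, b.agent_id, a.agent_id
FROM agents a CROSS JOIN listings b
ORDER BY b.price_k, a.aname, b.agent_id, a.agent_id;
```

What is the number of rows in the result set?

CROSS JOIN pairs every row of `agents` with every row of `listings`: 3 × 3 = 9 rows.

9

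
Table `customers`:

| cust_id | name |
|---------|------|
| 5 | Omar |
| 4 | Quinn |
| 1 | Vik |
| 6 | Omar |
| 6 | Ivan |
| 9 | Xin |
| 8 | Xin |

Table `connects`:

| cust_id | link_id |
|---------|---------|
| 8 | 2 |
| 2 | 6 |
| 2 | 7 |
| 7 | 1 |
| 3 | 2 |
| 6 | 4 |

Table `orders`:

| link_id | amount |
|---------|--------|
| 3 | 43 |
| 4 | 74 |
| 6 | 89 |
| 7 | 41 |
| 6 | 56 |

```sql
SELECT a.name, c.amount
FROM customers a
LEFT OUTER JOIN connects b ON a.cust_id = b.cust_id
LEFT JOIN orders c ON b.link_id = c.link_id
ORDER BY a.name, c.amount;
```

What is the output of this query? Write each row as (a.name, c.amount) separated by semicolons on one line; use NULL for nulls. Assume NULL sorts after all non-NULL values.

(Ivan, 74); (Omar, 74); (Omar, NULL); (Quinn, NULL); (Vik, NULL); (Xin, NULL); (Xin, NULL)

Step 1 — a LEFT JOIN b on cust_id → 7 row(s).
Then LEFT JOIN `orders c` on link_id: each of those 7 rows is kept; rows whose b.link_id has no match in c get NULL for c's columns.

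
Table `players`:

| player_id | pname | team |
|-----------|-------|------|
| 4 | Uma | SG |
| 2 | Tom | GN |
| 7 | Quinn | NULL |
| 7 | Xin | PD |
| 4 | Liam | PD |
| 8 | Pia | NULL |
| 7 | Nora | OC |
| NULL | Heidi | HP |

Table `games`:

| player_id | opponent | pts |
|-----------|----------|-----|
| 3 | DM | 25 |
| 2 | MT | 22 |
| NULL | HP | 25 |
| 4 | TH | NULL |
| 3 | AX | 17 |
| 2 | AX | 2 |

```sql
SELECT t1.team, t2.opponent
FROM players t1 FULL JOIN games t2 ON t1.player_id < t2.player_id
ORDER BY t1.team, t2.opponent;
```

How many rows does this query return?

FULL OUTER JOIN keeps every row from both sides; unmatched rows get NULL for the other side's columns.
Matching on t1.player_id < t2.player_id. A NULL in a compared column never satisfies the condition.
Matched pairs: 3; unmatched t1 rows kept: 7; unmatched t2 rows kept: 3.
Total: 3 matched + 10 padded = 13 rows.

13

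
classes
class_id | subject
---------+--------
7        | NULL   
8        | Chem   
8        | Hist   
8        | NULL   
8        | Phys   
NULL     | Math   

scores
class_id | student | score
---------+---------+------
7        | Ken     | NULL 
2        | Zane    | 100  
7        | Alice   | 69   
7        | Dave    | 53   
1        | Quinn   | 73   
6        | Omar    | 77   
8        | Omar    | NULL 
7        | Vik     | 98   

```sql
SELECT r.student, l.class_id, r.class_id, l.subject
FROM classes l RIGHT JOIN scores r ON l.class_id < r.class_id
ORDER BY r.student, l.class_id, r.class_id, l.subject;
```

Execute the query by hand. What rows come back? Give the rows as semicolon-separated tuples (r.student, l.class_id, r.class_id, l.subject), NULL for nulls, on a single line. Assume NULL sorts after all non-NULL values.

(Alice, NULL, 7, NULL); (Dave, NULL, 7, NULL); (Ken, NULL, 7, NULL); (Omar, 7, 8, NULL); (Omar, NULL, 6, NULL); (Quinn, NULL, 1, NULL); (Vik, NULL, 7, NULL); (Zane, NULL, 2, NULL)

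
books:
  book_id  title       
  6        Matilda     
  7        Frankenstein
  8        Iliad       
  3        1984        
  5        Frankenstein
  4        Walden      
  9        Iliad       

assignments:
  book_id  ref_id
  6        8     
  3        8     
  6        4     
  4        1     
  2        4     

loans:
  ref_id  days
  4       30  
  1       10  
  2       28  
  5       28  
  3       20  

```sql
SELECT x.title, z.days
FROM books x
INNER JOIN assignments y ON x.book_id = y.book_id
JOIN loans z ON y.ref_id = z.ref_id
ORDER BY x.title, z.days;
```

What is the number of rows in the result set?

Evaluate left to right. First `books x INNER JOIN assignments y` on book_id: 4 row(s).
Then INNER JOIN `loans z` on ref_id: keep only rows whose y.ref_id appears in z.
Result: 2 row(s).

2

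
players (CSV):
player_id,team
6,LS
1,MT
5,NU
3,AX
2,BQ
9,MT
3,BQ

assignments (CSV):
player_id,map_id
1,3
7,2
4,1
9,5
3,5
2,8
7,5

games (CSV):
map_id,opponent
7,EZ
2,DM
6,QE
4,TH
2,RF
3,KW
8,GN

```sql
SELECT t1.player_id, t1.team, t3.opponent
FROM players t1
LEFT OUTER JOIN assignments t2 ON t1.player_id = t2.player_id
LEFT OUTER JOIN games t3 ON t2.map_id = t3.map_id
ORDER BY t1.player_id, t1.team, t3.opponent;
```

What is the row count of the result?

Step 1 — t1 LEFT JOIN t2 on player_id → 7 row(s).
Then LEFT JOIN `games t3` on map_id: each of those 7 rows is kept; rows whose t2.map_id has no match in t3 get NULL for t3's columns.
Result: 7 row(s).

7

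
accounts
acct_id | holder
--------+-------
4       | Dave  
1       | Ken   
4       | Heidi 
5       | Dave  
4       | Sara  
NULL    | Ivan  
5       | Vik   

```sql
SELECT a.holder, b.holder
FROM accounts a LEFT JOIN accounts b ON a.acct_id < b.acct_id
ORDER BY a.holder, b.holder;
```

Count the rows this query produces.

14

LEFT JOIN keeps every row from `accounts a`; unmatched rows get NULL for `accounts b`'s columns.
Matching on a.acct_id < b.acct_id. A NULL in a compared column never satisfies the condition.
- a[0] acct_id=4 → 2 match(es) in b → 2 row(s).
- a[1] acct_id=1 → 5 match(es) in b → 5 row(s).
- a[2] acct_id=4 → 2 match(es) in b → 2 row(s).
- a[3] acct_id=5 → no match; kept with NULLs on the b side.
- a[4] acct_id=4 → 2 match(es) in b → 2 row(s).
- a[5] acct_id=NULL → no match; kept with NULLs on the b side.
- a[6] acct_id=5 → no match; kept with NULLs on the b side.
Total: 11 matched + 3 padded = 14 rows.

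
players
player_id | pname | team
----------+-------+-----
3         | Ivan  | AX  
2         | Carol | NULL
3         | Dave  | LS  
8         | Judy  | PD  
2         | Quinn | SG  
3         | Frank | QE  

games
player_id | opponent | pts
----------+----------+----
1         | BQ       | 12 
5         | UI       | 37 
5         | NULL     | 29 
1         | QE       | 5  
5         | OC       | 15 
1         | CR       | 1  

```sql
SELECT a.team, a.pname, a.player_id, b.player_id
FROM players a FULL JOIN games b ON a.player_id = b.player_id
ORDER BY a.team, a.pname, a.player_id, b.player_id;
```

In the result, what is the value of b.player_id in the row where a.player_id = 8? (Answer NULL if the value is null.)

FULL OUTER JOIN keeps every row from both sides; unmatched rows get NULL for the other side's columns.
Matching on a.player_id = b.player_id.
Matched pairs: 0; unmatched a rows kept: 6; unmatched b rows kept: 6.

NULL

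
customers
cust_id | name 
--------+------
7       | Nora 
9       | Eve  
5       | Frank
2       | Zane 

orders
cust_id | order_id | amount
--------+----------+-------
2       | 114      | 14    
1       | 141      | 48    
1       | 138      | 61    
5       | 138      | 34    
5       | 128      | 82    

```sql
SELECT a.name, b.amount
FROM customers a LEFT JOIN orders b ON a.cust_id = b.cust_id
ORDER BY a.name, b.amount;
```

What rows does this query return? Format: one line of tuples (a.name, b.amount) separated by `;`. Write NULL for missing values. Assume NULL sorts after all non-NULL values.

(Eve, NULL); (Frank, 34); (Frank, 82); (Nora, NULL); (Zane, 14)

LEFT JOIN keeps every row from `customers`; unmatched rows get NULL for `orders`'s columns.
Matching on a.cust_id = b.cust_id.
Matched pairs: 3; unmatched a rows kept: 2.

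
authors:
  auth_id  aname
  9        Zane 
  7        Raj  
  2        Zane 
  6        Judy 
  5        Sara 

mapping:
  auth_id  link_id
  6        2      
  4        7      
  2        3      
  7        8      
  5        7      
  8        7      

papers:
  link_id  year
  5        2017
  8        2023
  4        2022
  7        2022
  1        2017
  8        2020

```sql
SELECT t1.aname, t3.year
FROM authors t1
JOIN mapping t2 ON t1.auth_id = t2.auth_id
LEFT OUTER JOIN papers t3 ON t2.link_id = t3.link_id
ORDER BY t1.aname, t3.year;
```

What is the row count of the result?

5

Step 1 — t1 INNER JOIN t2 on auth_id → 4 row(s).
Then LEFT JOIN `papers t3` on link_id: each of those 4 rows is kept; rows whose t2.link_id has no match in t3 get NULL for t3's columns.
Result: 5 row(s).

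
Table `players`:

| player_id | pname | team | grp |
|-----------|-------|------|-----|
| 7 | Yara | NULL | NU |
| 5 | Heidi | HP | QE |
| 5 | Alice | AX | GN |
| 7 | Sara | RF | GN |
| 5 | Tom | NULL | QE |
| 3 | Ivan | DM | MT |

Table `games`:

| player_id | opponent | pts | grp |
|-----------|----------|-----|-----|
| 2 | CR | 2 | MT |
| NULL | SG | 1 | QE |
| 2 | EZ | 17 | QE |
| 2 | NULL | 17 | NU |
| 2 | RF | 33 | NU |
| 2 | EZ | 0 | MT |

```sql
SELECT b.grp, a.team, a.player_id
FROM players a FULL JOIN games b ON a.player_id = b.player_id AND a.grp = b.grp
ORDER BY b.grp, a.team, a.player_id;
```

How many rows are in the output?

12

FULL OUTER JOIN keeps every row from both sides; unmatched rows get NULL for the other side's columns.
Matching on a.player_id = b.player_id AND a.grp = b.grp. A NULL in a compared column never satisfies the condition.
- a (player_id=7, grp=NU) has no partner → padded with NULL.
- a (player_id=5, grp=QE) has no partner → padded with NULL.
- a (player_id=5, grp=GN) has no partner → padded with NULL.
- a (player_id=7, grp=GN) has no partner → padded with NULL.
- a (player_id=5, grp=QE) has no partner → padded with NULL.
- a (player_id=3, grp=MT) has no partner → padded with NULL.
- 6 row(s) from b found no a partner → padded with NULL.
Total: 0 matched + 12 padded = 12 rows.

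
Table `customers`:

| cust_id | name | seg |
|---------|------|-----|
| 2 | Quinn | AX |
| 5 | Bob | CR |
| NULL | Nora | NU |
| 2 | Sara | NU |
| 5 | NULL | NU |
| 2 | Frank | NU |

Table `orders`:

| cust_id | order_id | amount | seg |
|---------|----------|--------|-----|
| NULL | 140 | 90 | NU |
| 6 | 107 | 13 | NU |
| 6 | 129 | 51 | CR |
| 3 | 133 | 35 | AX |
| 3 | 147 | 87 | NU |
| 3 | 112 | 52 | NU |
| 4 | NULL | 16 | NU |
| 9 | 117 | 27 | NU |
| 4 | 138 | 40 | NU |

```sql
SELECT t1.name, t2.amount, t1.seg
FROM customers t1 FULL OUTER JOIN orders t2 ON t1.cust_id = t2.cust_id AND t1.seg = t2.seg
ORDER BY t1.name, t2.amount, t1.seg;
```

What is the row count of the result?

15

FULL OUTER JOIN keeps every row from both sides; unmatched rows get NULL for the other side's columns.
Matching on t1.cust_id = t2.cust_id AND t1.seg = t2.seg. A NULL in a compared column never satisfies the condition.
- cust_id=2, seg=AX: no t2 row matches, row kept with t2 columns NULL.
- cust_id=5, seg=CR: no t2 row matches, row kept with t2 columns NULL.
- cust_id=NULL, seg=NU: no t2 row matches, row kept with t2 columns NULL.
- cust_id=2, seg=NU: no t2 row matches, row kept with t2 columns NULL.
- cust_id=5, seg=NU: no t2 row matches, row kept with t2 columns NULL.
- cust_id=2, seg=NU: no t2 row matches, row kept with t2 columns NULL.
- 9 t2 row(s) had no t1 match → kept, t1 columns NULL.
Total: 0 matched + 15 padded = 15 rows.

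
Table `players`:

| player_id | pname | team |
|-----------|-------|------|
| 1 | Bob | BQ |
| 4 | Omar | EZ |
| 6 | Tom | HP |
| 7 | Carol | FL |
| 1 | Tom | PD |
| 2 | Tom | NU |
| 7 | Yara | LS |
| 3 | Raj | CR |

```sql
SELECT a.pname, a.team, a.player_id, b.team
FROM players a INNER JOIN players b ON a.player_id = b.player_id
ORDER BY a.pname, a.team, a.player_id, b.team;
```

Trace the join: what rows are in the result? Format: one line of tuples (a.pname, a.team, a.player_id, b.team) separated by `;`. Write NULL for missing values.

(Bob, BQ, 1, BQ); (Bob, BQ, 1, PD); (Carol, FL, 7, FL); (Carol, FL, 7, LS); (Omar, EZ, 4, EZ); (Raj, CR, 3, CR); (Tom, HP, 6, HP); (Tom, NU, 2, NU); (Tom, PD, 1, BQ); (Tom, PD, 1, PD); (Yara, LS, 7, FL); (Yara, LS, 7, LS)

INNER JOIN keeps only pairs where the ON condition holds.
Matching on a.player_id = b.player_id.
- player_id=1: 2 matching b row(s), so 2 row(s) emitted.
- player_id=4: 1 matching b row(s), so 1 row(s) emitted.
- player_id=6: 1 matching b row(s), so 1 row(s) emitted.
- player_id=7: 2 matching b row(s), so 2 row(s) emitted.
- player_id=1: 2 matching b row(s), so 2 row(s) emitted.
- player_id=2: 1 matching b row(s), so 1 row(s) emitted.
- player_id=7: 2 matching b row(s), so 2 row(s) emitted.
- player_id=3: 1 matching b row(s), so 1 row(s) emitted.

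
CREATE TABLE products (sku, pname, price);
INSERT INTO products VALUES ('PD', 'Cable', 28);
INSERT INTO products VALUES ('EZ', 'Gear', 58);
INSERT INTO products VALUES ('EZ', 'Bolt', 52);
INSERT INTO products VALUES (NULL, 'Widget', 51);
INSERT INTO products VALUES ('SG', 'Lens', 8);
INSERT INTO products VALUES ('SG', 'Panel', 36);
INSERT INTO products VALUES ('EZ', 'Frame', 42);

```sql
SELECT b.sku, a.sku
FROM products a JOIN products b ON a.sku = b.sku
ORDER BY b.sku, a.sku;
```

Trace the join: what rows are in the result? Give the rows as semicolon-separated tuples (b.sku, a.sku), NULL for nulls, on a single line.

(EZ, EZ); (EZ, EZ); (EZ, EZ); (EZ, EZ); (EZ, EZ); (EZ, EZ); (EZ, EZ); (EZ, EZ); (EZ, EZ); (PD, PD); (SG, SG); (SG, SG); (SG, SG); (SG, SG)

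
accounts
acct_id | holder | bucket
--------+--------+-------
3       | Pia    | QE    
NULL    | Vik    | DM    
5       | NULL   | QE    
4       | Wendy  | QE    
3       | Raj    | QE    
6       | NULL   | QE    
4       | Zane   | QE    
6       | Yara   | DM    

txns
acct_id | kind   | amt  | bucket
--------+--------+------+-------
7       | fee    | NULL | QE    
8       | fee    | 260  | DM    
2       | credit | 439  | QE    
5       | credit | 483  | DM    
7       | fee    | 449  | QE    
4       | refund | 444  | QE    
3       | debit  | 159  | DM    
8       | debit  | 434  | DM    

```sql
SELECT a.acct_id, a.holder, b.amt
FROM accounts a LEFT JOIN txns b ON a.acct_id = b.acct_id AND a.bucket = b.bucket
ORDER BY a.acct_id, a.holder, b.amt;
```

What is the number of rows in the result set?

LEFT JOIN keeps every row from `accounts`; unmatched rows get NULL for `txns`'s columns.
Matching on a.acct_id = b.acct_id AND a.bucket = b.bucket. A NULL in a compared column never satisfies the condition.
Matched pairs: 2; unmatched a rows kept: 6.
Total: 2 matched + 6 padded = 8 rows.

8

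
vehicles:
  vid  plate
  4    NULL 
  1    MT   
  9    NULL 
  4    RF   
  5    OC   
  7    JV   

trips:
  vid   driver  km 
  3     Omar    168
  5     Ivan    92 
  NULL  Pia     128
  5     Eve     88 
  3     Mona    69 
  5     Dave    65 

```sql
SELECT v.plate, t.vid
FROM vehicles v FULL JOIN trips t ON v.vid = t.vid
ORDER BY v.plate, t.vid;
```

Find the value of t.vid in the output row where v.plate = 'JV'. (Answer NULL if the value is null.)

NULL

FULL OUTER JOIN keeps every row from both sides; unmatched rows get NULL for the other side's columns.
Matching on v.vid = t.vid. A NULL in a compared column never satisfies the condition.
Matched pairs: 3; unmatched v rows kept: 5; unmatched t rows kept: 3.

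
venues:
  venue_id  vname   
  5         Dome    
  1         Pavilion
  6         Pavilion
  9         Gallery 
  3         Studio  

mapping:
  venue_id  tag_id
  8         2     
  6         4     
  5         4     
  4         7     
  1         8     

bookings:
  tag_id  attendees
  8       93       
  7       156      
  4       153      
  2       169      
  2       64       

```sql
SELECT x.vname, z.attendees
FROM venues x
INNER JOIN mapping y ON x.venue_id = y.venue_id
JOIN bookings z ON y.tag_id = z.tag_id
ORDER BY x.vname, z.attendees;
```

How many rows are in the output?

3

Step 1 — x INNER JOIN y on venue_id → 3 row(s).
Then INNER JOIN `bookings z` on tag_id: keep only rows whose y.tag_id appears in z.
Result: 3 row(s).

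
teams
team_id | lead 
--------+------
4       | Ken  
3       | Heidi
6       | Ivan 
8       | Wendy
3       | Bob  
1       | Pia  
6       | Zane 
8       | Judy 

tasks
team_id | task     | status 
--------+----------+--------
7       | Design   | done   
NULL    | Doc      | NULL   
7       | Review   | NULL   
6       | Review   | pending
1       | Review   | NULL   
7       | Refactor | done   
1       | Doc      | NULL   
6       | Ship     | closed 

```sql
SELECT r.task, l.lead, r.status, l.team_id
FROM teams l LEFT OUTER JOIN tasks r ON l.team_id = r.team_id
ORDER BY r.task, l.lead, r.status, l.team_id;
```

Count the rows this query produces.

11

LEFT JOIN keeps every row from `teams`; unmatched rows get NULL for `tasks`'s columns.
Matching on l.team_id = r.team_id. A NULL in a compared column never satisfies the condition.
- l (team_id=4) has no partner → padded with NULL.
- l (team_id=3) has no partner → padded with NULL.
- l (team_id=6) pairs with 2 row(s) of r.
- l (team_id=8) has no partner → padded with NULL.
- l (team_id=3) has no partner → padded with NULL.
- l (team_id=1) pairs with 2 row(s) of r.
- l (team_id=6) pairs with 2 row(s) of r.
- l (team_id=8) has no partner → padded with NULL.
Total: 6 matched + 5 padded = 11 rows.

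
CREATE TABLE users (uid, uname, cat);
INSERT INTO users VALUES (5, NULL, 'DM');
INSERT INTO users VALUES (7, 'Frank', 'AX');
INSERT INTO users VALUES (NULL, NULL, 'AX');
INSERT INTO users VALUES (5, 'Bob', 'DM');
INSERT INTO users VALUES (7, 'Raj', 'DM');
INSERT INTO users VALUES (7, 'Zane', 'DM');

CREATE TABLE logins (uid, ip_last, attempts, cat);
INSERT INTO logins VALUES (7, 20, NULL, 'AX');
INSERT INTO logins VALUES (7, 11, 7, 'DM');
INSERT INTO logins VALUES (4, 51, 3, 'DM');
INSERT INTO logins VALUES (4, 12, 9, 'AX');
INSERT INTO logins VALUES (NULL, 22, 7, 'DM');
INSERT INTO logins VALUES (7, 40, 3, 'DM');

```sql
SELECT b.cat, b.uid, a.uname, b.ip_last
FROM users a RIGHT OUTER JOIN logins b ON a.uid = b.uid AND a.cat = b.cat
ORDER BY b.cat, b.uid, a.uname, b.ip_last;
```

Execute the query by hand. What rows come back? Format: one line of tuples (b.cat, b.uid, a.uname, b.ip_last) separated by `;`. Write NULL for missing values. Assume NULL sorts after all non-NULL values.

(AX, 4, NULL, 12); (AX, 7, Frank, 20); (DM, 4, NULL, 51); (DM, 7, Raj, 11); (DM, 7, Raj, 40); (DM, 7, Zane, 11); (DM, 7, Zane, 40); (DM, NULL, NULL, 22)

RIGHT JOIN keeps every row from `logins`; unmatched rows get NULL for `users`'s columns.
Matching on a.uid = b.uid AND a.cat = b.cat. A NULL in a compared column never satisfies the condition.
Matched pairs: 5; unmatched b rows kept: 3.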